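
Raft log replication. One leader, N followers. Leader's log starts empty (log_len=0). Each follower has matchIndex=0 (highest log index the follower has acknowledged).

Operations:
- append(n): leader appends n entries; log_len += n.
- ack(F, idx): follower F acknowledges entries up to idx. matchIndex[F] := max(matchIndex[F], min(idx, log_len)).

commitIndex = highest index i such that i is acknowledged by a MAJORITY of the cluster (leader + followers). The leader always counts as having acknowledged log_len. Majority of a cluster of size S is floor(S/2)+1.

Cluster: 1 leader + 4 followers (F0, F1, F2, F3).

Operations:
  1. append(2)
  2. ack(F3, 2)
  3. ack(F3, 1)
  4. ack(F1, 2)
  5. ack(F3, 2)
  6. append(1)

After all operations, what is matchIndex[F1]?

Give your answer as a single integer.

Answer: 2

Derivation:
Op 1: append 2 -> log_len=2
Op 2: F3 acks idx 2 -> match: F0=0 F1=0 F2=0 F3=2; commitIndex=0
Op 3: F3 acks idx 1 -> match: F0=0 F1=0 F2=0 F3=2; commitIndex=0
Op 4: F1 acks idx 2 -> match: F0=0 F1=2 F2=0 F3=2; commitIndex=2
Op 5: F3 acks idx 2 -> match: F0=0 F1=2 F2=0 F3=2; commitIndex=2
Op 6: append 1 -> log_len=3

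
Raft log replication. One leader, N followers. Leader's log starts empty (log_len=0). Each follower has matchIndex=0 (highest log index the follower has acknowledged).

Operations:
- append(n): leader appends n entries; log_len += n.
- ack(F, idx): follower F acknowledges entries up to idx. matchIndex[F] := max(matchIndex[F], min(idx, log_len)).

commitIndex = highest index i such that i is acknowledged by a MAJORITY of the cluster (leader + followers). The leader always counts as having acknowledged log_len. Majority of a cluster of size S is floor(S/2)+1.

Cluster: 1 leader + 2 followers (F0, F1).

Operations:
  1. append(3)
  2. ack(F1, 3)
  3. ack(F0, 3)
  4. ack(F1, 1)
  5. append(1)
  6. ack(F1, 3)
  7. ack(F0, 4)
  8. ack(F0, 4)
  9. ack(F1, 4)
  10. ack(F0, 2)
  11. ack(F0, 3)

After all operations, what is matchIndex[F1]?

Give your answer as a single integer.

Op 1: append 3 -> log_len=3
Op 2: F1 acks idx 3 -> match: F0=0 F1=3; commitIndex=3
Op 3: F0 acks idx 3 -> match: F0=3 F1=3; commitIndex=3
Op 4: F1 acks idx 1 -> match: F0=3 F1=3; commitIndex=3
Op 5: append 1 -> log_len=4
Op 6: F1 acks idx 3 -> match: F0=3 F1=3; commitIndex=3
Op 7: F0 acks idx 4 -> match: F0=4 F1=3; commitIndex=4
Op 8: F0 acks idx 4 -> match: F0=4 F1=3; commitIndex=4
Op 9: F1 acks idx 4 -> match: F0=4 F1=4; commitIndex=4
Op 10: F0 acks idx 2 -> match: F0=4 F1=4; commitIndex=4
Op 11: F0 acks idx 3 -> match: F0=4 F1=4; commitIndex=4

Answer: 4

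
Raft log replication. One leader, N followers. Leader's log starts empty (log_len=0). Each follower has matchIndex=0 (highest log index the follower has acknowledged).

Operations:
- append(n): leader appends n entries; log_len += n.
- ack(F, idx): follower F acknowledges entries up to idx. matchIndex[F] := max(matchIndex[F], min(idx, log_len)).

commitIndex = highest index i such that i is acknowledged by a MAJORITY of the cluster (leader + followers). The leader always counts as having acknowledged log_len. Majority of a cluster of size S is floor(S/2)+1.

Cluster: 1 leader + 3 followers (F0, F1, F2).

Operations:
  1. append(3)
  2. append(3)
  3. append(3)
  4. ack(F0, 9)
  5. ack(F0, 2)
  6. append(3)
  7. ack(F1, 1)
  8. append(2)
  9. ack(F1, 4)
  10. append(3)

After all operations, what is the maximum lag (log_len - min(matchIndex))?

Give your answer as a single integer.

Op 1: append 3 -> log_len=3
Op 2: append 3 -> log_len=6
Op 3: append 3 -> log_len=9
Op 4: F0 acks idx 9 -> match: F0=9 F1=0 F2=0; commitIndex=0
Op 5: F0 acks idx 2 -> match: F0=9 F1=0 F2=0; commitIndex=0
Op 6: append 3 -> log_len=12
Op 7: F1 acks idx 1 -> match: F0=9 F1=1 F2=0; commitIndex=1
Op 8: append 2 -> log_len=14
Op 9: F1 acks idx 4 -> match: F0=9 F1=4 F2=0; commitIndex=4
Op 10: append 3 -> log_len=17

Answer: 17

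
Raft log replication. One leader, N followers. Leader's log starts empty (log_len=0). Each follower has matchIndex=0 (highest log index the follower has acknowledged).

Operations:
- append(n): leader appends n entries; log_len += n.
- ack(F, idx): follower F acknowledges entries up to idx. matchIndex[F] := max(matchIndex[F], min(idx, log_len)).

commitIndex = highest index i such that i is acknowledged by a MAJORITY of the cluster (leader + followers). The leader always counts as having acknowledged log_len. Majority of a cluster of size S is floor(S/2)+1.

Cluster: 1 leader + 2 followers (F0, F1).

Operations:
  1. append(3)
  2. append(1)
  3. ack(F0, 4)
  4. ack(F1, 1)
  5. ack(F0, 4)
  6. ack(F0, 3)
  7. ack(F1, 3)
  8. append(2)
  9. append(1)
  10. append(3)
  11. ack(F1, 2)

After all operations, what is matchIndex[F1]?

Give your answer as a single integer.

Answer: 3

Derivation:
Op 1: append 3 -> log_len=3
Op 2: append 1 -> log_len=4
Op 3: F0 acks idx 4 -> match: F0=4 F1=0; commitIndex=4
Op 4: F1 acks idx 1 -> match: F0=4 F1=1; commitIndex=4
Op 5: F0 acks idx 4 -> match: F0=4 F1=1; commitIndex=4
Op 6: F0 acks idx 3 -> match: F0=4 F1=1; commitIndex=4
Op 7: F1 acks idx 3 -> match: F0=4 F1=3; commitIndex=4
Op 8: append 2 -> log_len=6
Op 9: append 1 -> log_len=7
Op 10: append 3 -> log_len=10
Op 11: F1 acks idx 2 -> match: F0=4 F1=3; commitIndex=4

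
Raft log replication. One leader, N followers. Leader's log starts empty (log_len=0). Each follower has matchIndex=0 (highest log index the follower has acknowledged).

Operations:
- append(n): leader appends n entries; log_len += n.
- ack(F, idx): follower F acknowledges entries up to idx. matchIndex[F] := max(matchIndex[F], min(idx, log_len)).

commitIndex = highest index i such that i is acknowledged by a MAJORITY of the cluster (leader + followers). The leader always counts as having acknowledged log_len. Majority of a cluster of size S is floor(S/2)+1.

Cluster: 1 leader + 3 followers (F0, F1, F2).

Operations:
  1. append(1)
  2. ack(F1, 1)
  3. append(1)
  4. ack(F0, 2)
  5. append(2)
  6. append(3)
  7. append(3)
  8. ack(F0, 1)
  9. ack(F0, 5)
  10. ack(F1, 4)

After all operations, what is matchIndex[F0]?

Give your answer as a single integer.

Answer: 5

Derivation:
Op 1: append 1 -> log_len=1
Op 2: F1 acks idx 1 -> match: F0=0 F1=1 F2=0; commitIndex=0
Op 3: append 1 -> log_len=2
Op 4: F0 acks idx 2 -> match: F0=2 F1=1 F2=0; commitIndex=1
Op 5: append 2 -> log_len=4
Op 6: append 3 -> log_len=7
Op 7: append 3 -> log_len=10
Op 8: F0 acks idx 1 -> match: F0=2 F1=1 F2=0; commitIndex=1
Op 9: F0 acks idx 5 -> match: F0=5 F1=1 F2=0; commitIndex=1
Op 10: F1 acks idx 4 -> match: F0=5 F1=4 F2=0; commitIndex=4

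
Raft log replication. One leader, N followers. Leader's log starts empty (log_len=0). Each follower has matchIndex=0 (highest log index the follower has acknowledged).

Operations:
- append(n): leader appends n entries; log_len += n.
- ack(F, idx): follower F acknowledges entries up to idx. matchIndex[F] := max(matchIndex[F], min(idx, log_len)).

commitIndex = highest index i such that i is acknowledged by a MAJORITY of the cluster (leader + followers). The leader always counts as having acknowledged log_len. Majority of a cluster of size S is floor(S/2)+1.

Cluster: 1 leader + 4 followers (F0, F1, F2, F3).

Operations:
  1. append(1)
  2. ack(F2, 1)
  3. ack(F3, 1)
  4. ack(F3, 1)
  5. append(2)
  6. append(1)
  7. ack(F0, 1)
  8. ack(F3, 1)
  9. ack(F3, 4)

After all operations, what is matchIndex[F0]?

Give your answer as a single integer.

Op 1: append 1 -> log_len=1
Op 2: F2 acks idx 1 -> match: F0=0 F1=0 F2=1 F3=0; commitIndex=0
Op 3: F3 acks idx 1 -> match: F0=0 F1=0 F2=1 F3=1; commitIndex=1
Op 4: F3 acks idx 1 -> match: F0=0 F1=0 F2=1 F3=1; commitIndex=1
Op 5: append 2 -> log_len=3
Op 6: append 1 -> log_len=4
Op 7: F0 acks idx 1 -> match: F0=1 F1=0 F2=1 F3=1; commitIndex=1
Op 8: F3 acks idx 1 -> match: F0=1 F1=0 F2=1 F3=1; commitIndex=1
Op 9: F3 acks idx 4 -> match: F0=1 F1=0 F2=1 F3=4; commitIndex=1

Answer: 1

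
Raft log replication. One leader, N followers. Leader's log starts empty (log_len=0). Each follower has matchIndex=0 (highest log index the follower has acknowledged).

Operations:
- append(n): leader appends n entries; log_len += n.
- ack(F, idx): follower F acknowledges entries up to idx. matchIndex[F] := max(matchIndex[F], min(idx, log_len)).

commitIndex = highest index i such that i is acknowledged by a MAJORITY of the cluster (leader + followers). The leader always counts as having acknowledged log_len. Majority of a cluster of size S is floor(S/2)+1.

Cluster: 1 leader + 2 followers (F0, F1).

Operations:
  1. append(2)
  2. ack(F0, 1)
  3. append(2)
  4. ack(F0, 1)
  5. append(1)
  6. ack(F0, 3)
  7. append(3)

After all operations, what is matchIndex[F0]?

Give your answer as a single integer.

Answer: 3

Derivation:
Op 1: append 2 -> log_len=2
Op 2: F0 acks idx 1 -> match: F0=1 F1=0; commitIndex=1
Op 3: append 2 -> log_len=4
Op 4: F0 acks idx 1 -> match: F0=1 F1=0; commitIndex=1
Op 5: append 1 -> log_len=5
Op 6: F0 acks idx 3 -> match: F0=3 F1=0; commitIndex=3
Op 7: append 3 -> log_len=8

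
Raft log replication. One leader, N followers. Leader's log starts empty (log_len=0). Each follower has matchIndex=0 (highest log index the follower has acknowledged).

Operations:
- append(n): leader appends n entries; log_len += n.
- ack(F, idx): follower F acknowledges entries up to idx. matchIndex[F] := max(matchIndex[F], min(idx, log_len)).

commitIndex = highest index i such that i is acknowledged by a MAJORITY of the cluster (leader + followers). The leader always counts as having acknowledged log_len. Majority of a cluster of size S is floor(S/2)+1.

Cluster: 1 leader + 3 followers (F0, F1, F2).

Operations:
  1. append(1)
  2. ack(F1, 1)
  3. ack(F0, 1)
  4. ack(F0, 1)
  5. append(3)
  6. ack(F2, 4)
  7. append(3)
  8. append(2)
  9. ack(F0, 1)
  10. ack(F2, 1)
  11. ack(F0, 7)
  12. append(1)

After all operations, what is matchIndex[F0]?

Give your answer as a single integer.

Answer: 7

Derivation:
Op 1: append 1 -> log_len=1
Op 2: F1 acks idx 1 -> match: F0=0 F1=1 F2=0; commitIndex=0
Op 3: F0 acks idx 1 -> match: F0=1 F1=1 F2=0; commitIndex=1
Op 4: F0 acks idx 1 -> match: F0=1 F1=1 F2=0; commitIndex=1
Op 5: append 3 -> log_len=4
Op 6: F2 acks idx 4 -> match: F0=1 F1=1 F2=4; commitIndex=1
Op 7: append 3 -> log_len=7
Op 8: append 2 -> log_len=9
Op 9: F0 acks idx 1 -> match: F0=1 F1=1 F2=4; commitIndex=1
Op 10: F2 acks idx 1 -> match: F0=1 F1=1 F2=4; commitIndex=1
Op 11: F0 acks idx 7 -> match: F0=7 F1=1 F2=4; commitIndex=4
Op 12: append 1 -> log_len=10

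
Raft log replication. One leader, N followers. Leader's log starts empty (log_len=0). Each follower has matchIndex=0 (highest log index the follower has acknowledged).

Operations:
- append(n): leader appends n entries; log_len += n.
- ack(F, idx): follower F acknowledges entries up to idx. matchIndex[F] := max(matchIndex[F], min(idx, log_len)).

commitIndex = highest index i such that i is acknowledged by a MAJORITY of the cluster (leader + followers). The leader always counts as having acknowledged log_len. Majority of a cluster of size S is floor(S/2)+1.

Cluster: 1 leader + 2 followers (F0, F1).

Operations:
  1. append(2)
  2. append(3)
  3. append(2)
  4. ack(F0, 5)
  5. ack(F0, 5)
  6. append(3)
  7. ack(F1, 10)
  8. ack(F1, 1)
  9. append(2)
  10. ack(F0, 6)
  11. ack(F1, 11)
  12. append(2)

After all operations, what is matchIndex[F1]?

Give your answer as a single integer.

Answer: 11

Derivation:
Op 1: append 2 -> log_len=2
Op 2: append 3 -> log_len=5
Op 3: append 2 -> log_len=7
Op 4: F0 acks idx 5 -> match: F0=5 F1=0; commitIndex=5
Op 5: F0 acks idx 5 -> match: F0=5 F1=0; commitIndex=5
Op 6: append 3 -> log_len=10
Op 7: F1 acks idx 10 -> match: F0=5 F1=10; commitIndex=10
Op 8: F1 acks idx 1 -> match: F0=5 F1=10; commitIndex=10
Op 9: append 2 -> log_len=12
Op 10: F0 acks idx 6 -> match: F0=6 F1=10; commitIndex=10
Op 11: F1 acks idx 11 -> match: F0=6 F1=11; commitIndex=11
Op 12: append 2 -> log_len=14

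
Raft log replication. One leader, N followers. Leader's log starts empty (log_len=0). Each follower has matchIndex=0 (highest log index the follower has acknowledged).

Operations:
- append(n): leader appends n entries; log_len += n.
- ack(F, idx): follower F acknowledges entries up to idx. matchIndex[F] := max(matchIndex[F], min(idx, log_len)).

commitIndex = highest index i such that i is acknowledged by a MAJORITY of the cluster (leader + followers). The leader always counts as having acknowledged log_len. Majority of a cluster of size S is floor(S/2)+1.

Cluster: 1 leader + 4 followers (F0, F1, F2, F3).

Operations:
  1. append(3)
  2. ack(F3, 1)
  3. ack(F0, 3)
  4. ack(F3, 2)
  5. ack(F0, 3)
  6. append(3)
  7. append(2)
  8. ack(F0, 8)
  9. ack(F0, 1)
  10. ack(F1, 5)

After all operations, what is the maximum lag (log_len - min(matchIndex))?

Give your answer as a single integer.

Answer: 8

Derivation:
Op 1: append 3 -> log_len=3
Op 2: F3 acks idx 1 -> match: F0=0 F1=0 F2=0 F3=1; commitIndex=0
Op 3: F0 acks idx 3 -> match: F0=3 F1=0 F2=0 F3=1; commitIndex=1
Op 4: F3 acks idx 2 -> match: F0=3 F1=0 F2=0 F3=2; commitIndex=2
Op 5: F0 acks idx 3 -> match: F0=3 F1=0 F2=0 F3=2; commitIndex=2
Op 6: append 3 -> log_len=6
Op 7: append 2 -> log_len=8
Op 8: F0 acks idx 8 -> match: F0=8 F1=0 F2=0 F3=2; commitIndex=2
Op 9: F0 acks idx 1 -> match: F0=8 F1=0 F2=0 F3=2; commitIndex=2
Op 10: F1 acks idx 5 -> match: F0=8 F1=5 F2=0 F3=2; commitIndex=5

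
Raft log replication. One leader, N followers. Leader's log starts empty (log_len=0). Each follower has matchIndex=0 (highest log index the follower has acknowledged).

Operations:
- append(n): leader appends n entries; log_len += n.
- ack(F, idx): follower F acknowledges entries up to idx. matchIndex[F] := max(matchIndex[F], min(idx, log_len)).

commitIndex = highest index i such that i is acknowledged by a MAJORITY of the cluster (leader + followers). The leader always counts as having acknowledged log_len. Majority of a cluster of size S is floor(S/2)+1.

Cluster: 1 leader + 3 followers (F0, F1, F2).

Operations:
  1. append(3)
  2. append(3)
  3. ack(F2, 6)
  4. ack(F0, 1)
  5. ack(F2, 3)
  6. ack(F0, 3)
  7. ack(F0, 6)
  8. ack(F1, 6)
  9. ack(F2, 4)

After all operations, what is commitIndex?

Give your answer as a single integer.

Answer: 6

Derivation:
Op 1: append 3 -> log_len=3
Op 2: append 3 -> log_len=6
Op 3: F2 acks idx 6 -> match: F0=0 F1=0 F2=6; commitIndex=0
Op 4: F0 acks idx 1 -> match: F0=1 F1=0 F2=6; commitIndex=1
Op 5: F2 acks idx 3 -> match: F0=1 F1=0 F2=6; commitIndex=1
Op 6: F0 acks idx 3 -> match: F0=3 F1=0 F2=6; commitIndex=3
Op 7: F0 acks idx 6 -> match: F0=6 F1=0 F2=6; commitIndex=6
Op 8: F1 acks idx 6 -> match: F0=6 F1=6 F2=6; commitIndex=6
Op 9: F2 acks idx 4 -> match: F0=6 F1=6 F2=6; commitIndex=6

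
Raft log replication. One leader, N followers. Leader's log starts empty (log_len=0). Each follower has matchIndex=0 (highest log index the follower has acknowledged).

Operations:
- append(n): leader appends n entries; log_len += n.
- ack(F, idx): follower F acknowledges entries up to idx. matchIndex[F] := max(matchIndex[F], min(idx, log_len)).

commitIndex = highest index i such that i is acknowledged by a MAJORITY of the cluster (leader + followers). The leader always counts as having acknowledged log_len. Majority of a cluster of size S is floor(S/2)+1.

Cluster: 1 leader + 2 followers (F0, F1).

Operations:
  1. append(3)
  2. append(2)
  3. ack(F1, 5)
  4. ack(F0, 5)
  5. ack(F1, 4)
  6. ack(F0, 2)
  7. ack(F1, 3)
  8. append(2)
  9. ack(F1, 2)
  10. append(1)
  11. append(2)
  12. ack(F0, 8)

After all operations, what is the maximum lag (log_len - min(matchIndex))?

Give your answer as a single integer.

Answer: 5

Derivation:
Op 1: append 3 -> log_len=3
Op 2: append 2 -> log_len=5
Op 3: F1 acks idx 5 -> match: F0=0 F1=5; commitIndex=5
Op 4: F0 acks idx 5 -> match: F0=5 F1=5; commitIndex=5
Op 5: F1 acks idx 4 -> match: F0=5 F1=5; commitIndex=5
Op 6: F0 acks idx 2 -> match: F0=5 F1=5; commitIndex=5
Op 7: F1 acks idx 3 -> match: F0=5 F1=5; commitIndex=5
Op 8: append 2 -> log_len=7
Op 9: F1 acks idx 2 -> match: F0=5 F1=5; commitIndex=5
Op 10: append 1 -> log_len=8
Op 11: append 2 -> log_len=10
Op 12: F0 acks idx 8 -> match: F0=8 F1=5; commitIndex=8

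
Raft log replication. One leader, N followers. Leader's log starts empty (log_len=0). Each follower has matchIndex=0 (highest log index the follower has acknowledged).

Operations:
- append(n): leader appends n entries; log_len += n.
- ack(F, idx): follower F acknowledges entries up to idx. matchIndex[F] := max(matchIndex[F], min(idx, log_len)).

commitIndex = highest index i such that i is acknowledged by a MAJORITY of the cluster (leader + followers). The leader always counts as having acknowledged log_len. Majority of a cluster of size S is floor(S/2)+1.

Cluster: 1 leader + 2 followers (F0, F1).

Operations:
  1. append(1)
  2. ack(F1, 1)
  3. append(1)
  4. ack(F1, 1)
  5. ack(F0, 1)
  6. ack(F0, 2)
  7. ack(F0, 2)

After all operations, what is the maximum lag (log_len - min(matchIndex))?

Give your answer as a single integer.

Answer: 1

Derivation:
Op 1: append 1 -> log_len=1
Op 2: F1 acks idx 1 -> match: F0=0 F1=1; commitIndex=1
Op 3: append 1 -> log_len=2
Op 4: F1 acks idx 1 -> match: F0=0 F1=1; commitIndex=1
Op 5: F0 acks idx 1 -> match: F0=1 F1=1; commitIndex=1
Op 6: F0 acks idx 2 -> match: F0=2 F1=1; commitIndex=2
Op 7: F0 acks idx 2 -> match: F0=2 F1=1; commitIndex=2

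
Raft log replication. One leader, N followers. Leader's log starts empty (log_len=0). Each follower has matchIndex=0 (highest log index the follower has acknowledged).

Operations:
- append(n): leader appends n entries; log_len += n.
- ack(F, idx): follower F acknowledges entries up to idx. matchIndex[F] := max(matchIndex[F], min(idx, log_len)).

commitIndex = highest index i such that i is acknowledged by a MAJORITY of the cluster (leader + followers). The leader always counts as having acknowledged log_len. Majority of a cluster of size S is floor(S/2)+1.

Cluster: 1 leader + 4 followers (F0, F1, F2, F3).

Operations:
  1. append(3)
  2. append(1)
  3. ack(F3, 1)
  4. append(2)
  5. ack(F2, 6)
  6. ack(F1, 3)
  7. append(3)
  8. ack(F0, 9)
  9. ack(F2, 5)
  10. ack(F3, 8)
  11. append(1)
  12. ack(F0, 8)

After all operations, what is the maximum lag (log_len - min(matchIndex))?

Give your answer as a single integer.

Answer: 7

Derivation:
Op 1: append 3 -> log_len=3
Op 2: append 1 -> log_len=4
Op 3: F3 acks idx 1 -> match: F0=0 F1=0 F2=0 F3=1; commitIndex=0
Op 4: append 2 -> log_len=6
Op 5: F2 acks idx 6 -> match: F0=0 F1=0 F2=6 F3=1; commitIndex=1
Op 6: F1 acks idx 3 -> match: F0=0 F1=3 F2=6 F3=1; commitIndex=3
Op 7: append 3 -> log_len=9
Op 8: F0 acks idx 9 -> match: F0=9 F1=3 F2=6 F3=1; commitIndex=6
Op 9: F2 acks idx 5 -> match: F0=9 F1=3 F2=6 F3=1; commitIndex=6
Op 10: F3 acks idx 8 -> match: F0=9 F1=3 F2=6 F3=8; commitIndex=8
Op 11: append 1 -> log_len=10
Op 12: F0 acks idx 8 -> match: F0=9 F1=3 F2=6 F3=8; commitIndex=8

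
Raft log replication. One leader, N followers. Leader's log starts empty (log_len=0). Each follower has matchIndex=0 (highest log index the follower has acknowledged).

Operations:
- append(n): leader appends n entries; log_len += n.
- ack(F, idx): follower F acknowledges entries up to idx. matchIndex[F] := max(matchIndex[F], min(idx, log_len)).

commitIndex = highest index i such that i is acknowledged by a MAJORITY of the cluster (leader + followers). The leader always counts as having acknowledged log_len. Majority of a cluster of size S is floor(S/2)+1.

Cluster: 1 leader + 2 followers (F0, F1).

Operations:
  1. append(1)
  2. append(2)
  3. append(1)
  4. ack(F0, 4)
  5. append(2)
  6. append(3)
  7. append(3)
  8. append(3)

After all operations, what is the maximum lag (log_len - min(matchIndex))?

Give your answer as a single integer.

Answer: 15

Derivation:
Op 1: append 1 -> log_len=1
Op 2: append 2 -> log_len=3
Op 3: append 1 -> log_len=4
Op 4: F0 acks idx 4 -> match: F0=4 F1=0; commitIndex=4
Op 5: append 2 -> log_len=6
Op 6: append 3 -> log_len=9
Op 7: append 3 -> log_len=12
Op 8: append 3 -> log_len=15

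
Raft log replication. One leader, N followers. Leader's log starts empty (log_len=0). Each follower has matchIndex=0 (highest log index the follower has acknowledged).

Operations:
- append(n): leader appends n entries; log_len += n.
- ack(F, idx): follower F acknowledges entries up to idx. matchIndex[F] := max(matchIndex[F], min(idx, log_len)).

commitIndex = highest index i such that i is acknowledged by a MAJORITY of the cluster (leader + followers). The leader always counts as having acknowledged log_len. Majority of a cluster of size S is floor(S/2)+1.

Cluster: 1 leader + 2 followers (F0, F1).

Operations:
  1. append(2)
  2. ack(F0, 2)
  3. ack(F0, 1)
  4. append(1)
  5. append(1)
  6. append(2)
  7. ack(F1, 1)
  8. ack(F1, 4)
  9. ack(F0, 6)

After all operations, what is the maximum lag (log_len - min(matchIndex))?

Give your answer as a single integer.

Answer: 2

Derivation:
Op 1: append 2 -> log_len=2
Op 2: F0 acks idx 2 -> match: F0=2 F1=0; commitIndex=2
Op 3: F0 acks idx 1 -> match: F0=2 F1=0; commitIndex=2
Op 4: append 1 -> log_len=3
Op 5: append 1 -> log_len=4
Op 6: append 2 -> log_len=6
Op 7: F1 acks idx 1 -> match: F0=2 F1=1; commitIndex=2
Op 8: F1 acks idx 4 -> match: F0=2 F1=4; commitIndex=4
Op 9: F0 acks idx 6 -> match: F0=6 F1=4; commitIndex=6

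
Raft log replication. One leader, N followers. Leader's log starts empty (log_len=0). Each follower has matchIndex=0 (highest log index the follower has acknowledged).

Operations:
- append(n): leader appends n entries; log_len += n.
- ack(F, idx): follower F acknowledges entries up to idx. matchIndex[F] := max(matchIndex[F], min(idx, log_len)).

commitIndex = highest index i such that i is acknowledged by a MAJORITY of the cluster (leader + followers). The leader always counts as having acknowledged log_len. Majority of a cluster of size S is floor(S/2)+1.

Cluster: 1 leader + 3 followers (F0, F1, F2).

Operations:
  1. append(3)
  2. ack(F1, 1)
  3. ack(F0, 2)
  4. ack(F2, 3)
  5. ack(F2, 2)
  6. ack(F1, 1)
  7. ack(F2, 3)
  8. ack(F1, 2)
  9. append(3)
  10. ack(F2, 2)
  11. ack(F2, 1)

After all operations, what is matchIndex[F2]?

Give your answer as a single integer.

Answer: 3

Derivation:
Op 1: append 3 -> log_len=3
Op 2: F1 acks idx 1 -> match: F0=0 F1=1 F2=0; commitIndex=0
Op 3: F0 acks idx 2 -> match: F0=2 F1=1 F2=0; commitIndex=1
Op 4: F2 acks idx 3 -> match: F0=2 F1=1 F2=3; commitIndex=2
Op 5: F2 acks idx 2 -> match: F0=2 F1=1 F2=3; commitIndex=2
Op 6: F1 acks idx 1 -> match: F0=2 F1=1 F2=3; commitIndex=2
Op 7: F2 acks idx 3 -> match: F0=2 F1=1 F2=3; commitIndex=2
Op 8: F1 acks idx 2 -> match: F0=2 F1=2 F2=3; commitIndex=2
Op 9: append 3 -> log_len=6
Op 10: F2 acks idx 2 -> match: F0=2 F1=2 F2=3; commitIndex=2
Op 11: F2 acks idx 1 -> match: F0=2 F1=2 F2=3; commitIndex=2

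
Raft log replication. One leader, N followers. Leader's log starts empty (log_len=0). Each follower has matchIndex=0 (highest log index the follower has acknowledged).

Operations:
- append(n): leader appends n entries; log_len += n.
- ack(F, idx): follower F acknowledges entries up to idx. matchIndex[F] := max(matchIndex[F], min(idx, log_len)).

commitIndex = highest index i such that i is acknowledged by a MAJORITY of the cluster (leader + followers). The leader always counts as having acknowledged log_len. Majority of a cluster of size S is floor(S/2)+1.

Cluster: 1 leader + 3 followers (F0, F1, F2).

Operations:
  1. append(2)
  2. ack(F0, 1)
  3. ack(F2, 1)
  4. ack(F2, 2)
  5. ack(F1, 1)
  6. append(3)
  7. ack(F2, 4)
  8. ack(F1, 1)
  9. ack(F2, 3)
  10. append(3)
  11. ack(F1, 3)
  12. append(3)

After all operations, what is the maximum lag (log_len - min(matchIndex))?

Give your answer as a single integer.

Op 1: append 2 -> log_len=2
Op 2: F0 acks idx 1 -> match: F0=1 F1=0 F2=0; commitIndex=0
Op 3: F2 acks idx 1 -> match: F0=1 F1=0 F2=1; commitIndex=1
Op 4: F2 acks idx 2 -> match: F0=1 F1=0 F2=2; commitIndex=1
Op 5: F1 acks idx 1 -> match: F0=1 F1=1 F2=2; commitIndex=1
Op 6: append 3 -> log_len=5
Op 7: F2 acks idx 4 -> match: F0=1 F1=1 F2=4; commitIndex=1
Op 8: F1 acks idx 1 -> match: F0=1 F1=1 F2=4; commitIndex=1
Op 9: F2 acks idx 3 -> match: F0=1 F1=1 F2=4; commitIndex=1
Op 10: append 3 -> log_len=8
Op 11: F1 acks idx 3 -> match: F0=1 F1=3 F2=4; commitIndex=3
Op 12: append 3 -> log_len=11

Answer: 10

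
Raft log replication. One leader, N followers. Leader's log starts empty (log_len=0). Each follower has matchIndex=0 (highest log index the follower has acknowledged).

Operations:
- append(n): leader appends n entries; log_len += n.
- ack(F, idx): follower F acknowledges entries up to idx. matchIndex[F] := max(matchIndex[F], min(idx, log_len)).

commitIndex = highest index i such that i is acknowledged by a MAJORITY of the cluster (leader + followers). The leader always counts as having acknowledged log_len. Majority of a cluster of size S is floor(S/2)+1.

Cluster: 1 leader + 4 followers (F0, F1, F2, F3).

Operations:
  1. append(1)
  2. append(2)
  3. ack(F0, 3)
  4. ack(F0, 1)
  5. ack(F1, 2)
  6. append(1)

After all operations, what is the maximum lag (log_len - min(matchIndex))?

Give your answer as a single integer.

Answer: 4

Derivation:
Op 1: append 1 -> log_len=1
Op 2: append 2 -> log_len=3
Op 3: F0 acks idx 3 -> match: F0=3 F1=0 F2=0 F3=0; commitIndex=0
Op 4: F0 acks idx 1 -> match: F0=3 F1=0 F2=0 F3=0; commitIndex=0
Op 5: F1 acks idx 2 -> match: F0=3 F1=2 F2=0 F3=0; commitIndex=2
Op 6: append 1 -> log_len=4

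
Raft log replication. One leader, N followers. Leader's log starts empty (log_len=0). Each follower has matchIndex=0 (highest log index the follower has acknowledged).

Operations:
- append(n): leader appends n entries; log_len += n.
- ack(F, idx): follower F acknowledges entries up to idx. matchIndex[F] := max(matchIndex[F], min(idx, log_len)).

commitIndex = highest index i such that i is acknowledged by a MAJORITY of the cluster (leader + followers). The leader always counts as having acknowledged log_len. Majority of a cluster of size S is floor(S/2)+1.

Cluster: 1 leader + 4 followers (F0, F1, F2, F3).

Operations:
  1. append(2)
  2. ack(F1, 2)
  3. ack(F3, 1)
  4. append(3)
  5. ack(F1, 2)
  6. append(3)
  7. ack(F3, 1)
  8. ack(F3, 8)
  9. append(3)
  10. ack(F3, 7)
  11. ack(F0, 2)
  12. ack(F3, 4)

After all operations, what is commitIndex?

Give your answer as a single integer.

Op 1: append 2 -> log_len=2
Op 2: F1 acks idx 2 -> match: F0=0 F1=2 F2=0 F3=0; commitIndex=0
Op 3: F3 acks idx 1 -> match: F0=0 F1=2 F2=0 F3=1; commitIndex=1
Op 4: append 3 -> log_len=5
Op 5: F1 acks idx 2 -> match: F0=0 F1=2 F2=0 F3=1; commitIndex=1
Op 6: append 3 -> log_len=8
Op 7: F3 acks idx 1 -> match: F0=0 F1=2 F2=0 F3=1; commitIndex=1
Op 8: F3 acks idx 8 -> match: F0=0 F1=2 F2=0 F3=8; commitIndex=2
Op 9: append 3 -> log_len=11
Op 10: F3 acks idx 7 -> match: F0=0 F1=2 F2=0 F3=8; commitIndex=2
Op 11: F0 acks idx 2 -> match: F0=2 F1=2 F2=0 F3=8; commitIndex=2
Op 12: F3 acks idx 4 -> match: F0=2 F1=2 F2=0 F3=8; commitIndex=2

Answer: 2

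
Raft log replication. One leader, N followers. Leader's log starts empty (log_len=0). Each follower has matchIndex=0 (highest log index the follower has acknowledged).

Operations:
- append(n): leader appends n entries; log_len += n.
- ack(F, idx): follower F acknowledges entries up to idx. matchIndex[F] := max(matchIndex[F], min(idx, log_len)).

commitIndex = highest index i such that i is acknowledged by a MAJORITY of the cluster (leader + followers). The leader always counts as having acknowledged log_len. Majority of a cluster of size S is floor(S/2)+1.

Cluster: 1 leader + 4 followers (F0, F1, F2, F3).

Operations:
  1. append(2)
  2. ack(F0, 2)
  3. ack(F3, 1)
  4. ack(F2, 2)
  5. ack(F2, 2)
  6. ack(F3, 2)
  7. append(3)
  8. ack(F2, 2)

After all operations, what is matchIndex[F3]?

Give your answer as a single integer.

Answer: 2

Derivation:
Op 1: append 2 -> log_len=2
Op 2: F0 acks idx 2 -> match: F0=2 F1=0 F2=0 F3=0; commitIndex=0
Op 3: F3 acks idx 1 -> match: F0=2 F1=0 F2=0 F3=1; commitIndex=1
Op 4: F2 acks idx 2 -> match: F0=2 F1=0 F2=2 F3=1; commitIndex=2
Op 5: F2 acks idx 2 -> match: F0=2 F1=0 F2=2 F3=1; commitIndex=2
Op 6: F3 acks idx 2 -> match: F0=2 F1=0 F2=2 F3=2; commitIndex=2
Op 7: append 3 -> log_len=5
Op 8: F2 acks idx 2 -> match: F0=2 F1=0 F2=2 F3=2; commitIndex=2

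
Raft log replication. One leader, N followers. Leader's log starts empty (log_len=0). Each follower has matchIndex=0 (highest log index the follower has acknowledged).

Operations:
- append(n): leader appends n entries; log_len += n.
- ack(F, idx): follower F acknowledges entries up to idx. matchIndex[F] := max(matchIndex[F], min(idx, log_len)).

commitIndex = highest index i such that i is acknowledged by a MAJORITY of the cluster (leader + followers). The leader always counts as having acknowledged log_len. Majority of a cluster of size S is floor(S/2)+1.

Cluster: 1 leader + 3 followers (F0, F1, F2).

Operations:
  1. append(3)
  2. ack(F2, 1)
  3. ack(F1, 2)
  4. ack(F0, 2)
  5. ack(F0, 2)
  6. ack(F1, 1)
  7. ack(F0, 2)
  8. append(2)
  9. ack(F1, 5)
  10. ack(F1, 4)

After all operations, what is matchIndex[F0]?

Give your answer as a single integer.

Answer: 2

Derivation:
Op 1: append 3 -> log_len=3
Op 2: F2 acks idx 1 -> match: F0=0 F1=0 F2=1; commitIndex=0
Op 3: F1 acks idx 2 -> match: F0=0 F1=2 F2=1; commitIndex=1
Op 4: F0 acks idx 2 -> match: F0=2 F1=2 F2=1; commitIndex=2
Op 5: F0 acks idx 2 -> match: F0=2 F1=2 F2=1; commitIndex=2
Op 6: F1 acks idx 1 -> match: F0=2 F1=2 F2=1; commitIndex=2
Op 7: F0 acks idx 2 -> match: F0=2 F1=2 F2=1; commitIndex=2
Op 8: append 2 -> log_len=5
Op 9: F1 acks idx 5 -> match: F0=2 F1=5 F2=1; commitIndex=2
Op 10: F1 acks idx 4 -> match: F0=2 F1=5 F2=1; commitIndex=2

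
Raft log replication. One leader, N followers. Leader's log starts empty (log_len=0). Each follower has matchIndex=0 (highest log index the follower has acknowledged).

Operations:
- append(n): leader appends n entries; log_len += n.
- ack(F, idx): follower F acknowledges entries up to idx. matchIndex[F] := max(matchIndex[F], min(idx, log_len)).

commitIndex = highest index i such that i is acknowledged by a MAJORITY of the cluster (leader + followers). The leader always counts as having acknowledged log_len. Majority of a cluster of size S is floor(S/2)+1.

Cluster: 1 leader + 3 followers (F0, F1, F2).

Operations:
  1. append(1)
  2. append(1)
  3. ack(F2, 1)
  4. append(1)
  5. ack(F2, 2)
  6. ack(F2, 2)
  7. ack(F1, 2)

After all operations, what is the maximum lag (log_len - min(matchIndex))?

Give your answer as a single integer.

Answer: 3

Derivation:
Op 1: append 1 -> log_len=1
Op 2: append 1 -> log_len=2
Op 3: F2 acks idx 1 -> match: F0=0 F1=0 F2=1; commitIndex=0
Op 4: append 1 -> log_len=3
Op 5: F2 acks idx 2 -> match: F0=0 F1=0 F2=2; commitIndex=0
Op 6: F2 acks idx 2 -> match: F0=0 F1=0 F2=2; commitIndex=0
Op 7: F1 acks idx 2 -> match: F0=0 F1=2 F2=2; commitIndex=2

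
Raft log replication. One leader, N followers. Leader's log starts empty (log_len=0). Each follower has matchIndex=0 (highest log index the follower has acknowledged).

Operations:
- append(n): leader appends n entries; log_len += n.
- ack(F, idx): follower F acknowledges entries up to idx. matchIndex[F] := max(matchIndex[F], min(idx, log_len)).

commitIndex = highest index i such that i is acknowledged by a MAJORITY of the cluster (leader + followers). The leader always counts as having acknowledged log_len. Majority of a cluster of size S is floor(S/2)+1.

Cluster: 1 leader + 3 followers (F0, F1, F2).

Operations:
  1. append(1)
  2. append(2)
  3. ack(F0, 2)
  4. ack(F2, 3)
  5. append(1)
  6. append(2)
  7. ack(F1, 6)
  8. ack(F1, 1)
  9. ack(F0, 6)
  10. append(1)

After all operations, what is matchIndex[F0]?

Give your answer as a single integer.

Answer: 6

Derivation:
Op 1: append 1 -> log_len=1
Op 2: append 2 -> log_len=3
Op 3: F0 acks idx 2 -> match: F0=2 F1=0 F2=0; commitIndex=0
Op 4: F2 acks idx 3 -> match: F0=2 F1=0 F2=3; commitIndex=2
Op 5: append 1 -> log_len=4
Op 6: append 2 -> log_len=6
Op 7: F1 acks idx 6 -> match: F0=2 F1=6 F2=3; commitIndex=3
Op 8: F1 acks idx 1 -> match: F0=2 F1=6 F2=3; commitIndex=3
Op 9: F0 acks idx 6 -> match: F0=6 F1=6 F2=3; commitIndex=6
Op 10: append 1 -> log_len=7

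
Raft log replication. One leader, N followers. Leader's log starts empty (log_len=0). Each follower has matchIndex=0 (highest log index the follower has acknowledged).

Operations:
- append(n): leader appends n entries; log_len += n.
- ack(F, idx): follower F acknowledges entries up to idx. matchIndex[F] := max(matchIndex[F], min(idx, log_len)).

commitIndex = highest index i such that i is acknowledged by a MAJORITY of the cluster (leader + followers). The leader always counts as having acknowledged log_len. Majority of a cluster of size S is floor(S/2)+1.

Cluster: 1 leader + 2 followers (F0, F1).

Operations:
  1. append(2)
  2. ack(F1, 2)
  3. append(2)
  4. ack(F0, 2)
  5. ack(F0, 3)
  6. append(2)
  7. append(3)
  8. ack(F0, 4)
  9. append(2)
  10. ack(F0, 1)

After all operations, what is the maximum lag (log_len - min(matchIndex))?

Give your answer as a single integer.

Op 1: append 2 -> log_len=2
Op 2: F1 acks idx 2 -> match: F0=0 F1=2; commitIndex=2
Op 3: append 2 -> log_len=4
Op 4: F0 acks idx 2 -> match: F0=2 F1=2; commitIndex=2
Op 5: F0 acks idx 3 -> match: F0=3 F1=2; commitIndex=3
Op 6: append 2 -> log_len=6
Op 7: append 3 -> log_len=9
Op 8: F0 acks idx 4 -> match: F0=4 F1=2; commitIndex=4
Op 9: append 2 -> log_len=11
Op 10: F0 acks idx 1 -> match: F0=4 F1=2; commitIndex=4

Answer: 9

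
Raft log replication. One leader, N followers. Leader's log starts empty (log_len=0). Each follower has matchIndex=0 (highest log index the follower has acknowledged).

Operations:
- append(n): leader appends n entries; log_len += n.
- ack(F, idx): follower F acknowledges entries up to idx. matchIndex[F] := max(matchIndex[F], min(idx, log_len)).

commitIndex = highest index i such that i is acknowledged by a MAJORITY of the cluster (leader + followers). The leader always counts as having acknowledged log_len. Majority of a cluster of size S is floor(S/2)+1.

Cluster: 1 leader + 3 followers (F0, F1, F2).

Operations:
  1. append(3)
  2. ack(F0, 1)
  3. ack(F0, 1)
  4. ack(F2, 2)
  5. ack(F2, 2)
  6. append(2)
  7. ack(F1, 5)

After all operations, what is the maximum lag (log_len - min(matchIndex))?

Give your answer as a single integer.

Answer: 4

Derivation:
Op 1: append 3 -> log_len=3
Op 2: F0 acks idx 1 -> match: F0=1 F1=0 F2=0; commitIndex=0
Op 3: F0 acks idx 1 -> match: F0=1 F1=0 F2=0; commitIndex=0
Op 4: F2 acks idx 2 -> match: F0=1 F1=0 F2=2; commitIndex=1
Op 5: F2 acks idx 2 -> match: F0=1 F1=0 F2=2; commitIndex=1
Op 6: append 2 -> log_len=5
Op 7: F1 acks idx 5 -> match: F0=1 F1=5 F2=2; commitIndex=2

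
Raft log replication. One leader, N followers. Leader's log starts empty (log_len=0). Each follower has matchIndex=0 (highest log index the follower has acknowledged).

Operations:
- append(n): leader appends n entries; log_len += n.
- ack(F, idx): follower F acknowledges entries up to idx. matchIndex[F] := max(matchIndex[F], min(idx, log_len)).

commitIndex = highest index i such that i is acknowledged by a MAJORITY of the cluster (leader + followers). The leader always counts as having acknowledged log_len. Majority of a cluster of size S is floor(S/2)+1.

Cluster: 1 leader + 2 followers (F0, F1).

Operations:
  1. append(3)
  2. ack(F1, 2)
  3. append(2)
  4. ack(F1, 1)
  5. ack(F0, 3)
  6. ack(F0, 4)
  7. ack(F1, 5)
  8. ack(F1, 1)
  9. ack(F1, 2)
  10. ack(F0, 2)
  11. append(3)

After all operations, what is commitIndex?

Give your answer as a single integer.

Answer: 5

Derivation:
Op 1: append 3 -> log_len=3
Op 2: F1 acks idx 2 -> match: F0=0 F1=2; commitIndex=2
Op 3: append 2 -> log_len=5
Op 4: F1 acks idx 1 -> match: F0=0 F1=2; commitIndex=2
Op 5: F0 acks idx 3 -> match: F0=3 F1=2; commitIndex=3
Op 6: F0 acks idx 4 -> match: F0=4 F1=2; commitIndex=4
Op 7: F1 acks idx 5 -> match: F0=4 F1=5; commitIndex=5
Op 8: F1 acks idx 1 -> match: F0=4 F1=5; commitIndex=5
Op 9: F1 acks idx 2 -> match: F0=4 F1=5; commitIndex=5
Op 10: F0 acks idx 2 -> match: F0=4 F1=5; commitIndex=5
Op 11: append 3 -> log_len=8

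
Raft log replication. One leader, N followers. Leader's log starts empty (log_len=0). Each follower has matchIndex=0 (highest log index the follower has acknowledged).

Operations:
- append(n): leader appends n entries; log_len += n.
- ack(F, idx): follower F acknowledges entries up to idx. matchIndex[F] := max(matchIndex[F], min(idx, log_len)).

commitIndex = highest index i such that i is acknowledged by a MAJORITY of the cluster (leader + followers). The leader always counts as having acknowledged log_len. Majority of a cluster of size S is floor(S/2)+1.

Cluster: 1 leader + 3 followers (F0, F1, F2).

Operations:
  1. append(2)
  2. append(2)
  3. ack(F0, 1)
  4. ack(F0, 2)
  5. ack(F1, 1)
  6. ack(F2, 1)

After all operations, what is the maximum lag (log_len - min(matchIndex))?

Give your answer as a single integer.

Op 1: append 2 -> log_len=2
Op 2: append 2 -> log_len=4
Op 3: F0 acks idx 1 -> match: F0=1 F1=0 F2=0; commitIndex=0
Op 4: F0 acks idx 2 -> match: F0=2 F1=0 F2=0; commitIndex=0
Op 5: F1 acks idx 1 -> match: F0=2 F1=1 F2=0; commitIndex=1
Op 6: F2 acks idx 1 -> match: F0=2 F1=1 F2=1; commitIndex=1

Answer: 3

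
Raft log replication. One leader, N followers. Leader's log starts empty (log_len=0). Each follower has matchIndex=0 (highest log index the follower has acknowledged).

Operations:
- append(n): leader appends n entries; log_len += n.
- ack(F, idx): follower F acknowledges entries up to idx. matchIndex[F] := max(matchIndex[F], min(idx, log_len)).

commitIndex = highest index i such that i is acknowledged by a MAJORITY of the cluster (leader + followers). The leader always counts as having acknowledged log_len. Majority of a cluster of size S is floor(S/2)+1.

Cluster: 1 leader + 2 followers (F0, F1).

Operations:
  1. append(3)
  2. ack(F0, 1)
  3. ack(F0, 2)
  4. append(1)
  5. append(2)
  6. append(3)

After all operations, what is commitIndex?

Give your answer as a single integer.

Op 1: append 3 -> log_len=3
Op 2: F0 acks idx 1 -> match: F0=1 F1=0; commitIndex=1
Op 3: F0 acks idx 2 -> match: F0=2 F1=0; commitIndex=2
Op 4: append 1 -> log_len=4
Op 5: append 2 -> log_len=6
Op 6: append 3 -> log_len=9

Answer: 2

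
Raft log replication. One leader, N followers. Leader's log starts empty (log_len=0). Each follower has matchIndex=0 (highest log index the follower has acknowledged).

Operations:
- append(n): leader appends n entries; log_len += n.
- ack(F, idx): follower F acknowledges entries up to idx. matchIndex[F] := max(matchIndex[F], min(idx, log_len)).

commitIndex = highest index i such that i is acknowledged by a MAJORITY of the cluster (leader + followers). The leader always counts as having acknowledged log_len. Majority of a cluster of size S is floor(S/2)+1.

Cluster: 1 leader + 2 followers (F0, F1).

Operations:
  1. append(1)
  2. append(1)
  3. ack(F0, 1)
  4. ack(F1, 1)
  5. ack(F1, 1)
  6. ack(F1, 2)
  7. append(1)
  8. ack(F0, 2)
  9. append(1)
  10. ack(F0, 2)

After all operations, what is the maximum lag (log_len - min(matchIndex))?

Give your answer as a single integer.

Answer: 2

Derivation:
Op 1: append 1 -> log_len=1
Op 2: append 1 -> log_len=2
Op 3: F0 acks idx 1 -> match: F0=1 F1=0; commitIndex=1
Op 4: F1 acks idx 1 -> match: F0=1 F1=1; commitIndex=1
Op 5: F1 acks idx 1 -> match: F0=1 F1=1; commitIndex=1
Op 6: F1 acks idx 2 -> match: F0=1 F1=2; commitIndex=2
Op 7: append 1 -> log_len=3
Op 8: F0 acks idx 2 -> match: F0=2 F1=2; commitIndex=2
Op 9: append 1 -> log_len=4
Op 10: F0 acks idx 2 -> match: F0=2 F1=2; commitIndex=2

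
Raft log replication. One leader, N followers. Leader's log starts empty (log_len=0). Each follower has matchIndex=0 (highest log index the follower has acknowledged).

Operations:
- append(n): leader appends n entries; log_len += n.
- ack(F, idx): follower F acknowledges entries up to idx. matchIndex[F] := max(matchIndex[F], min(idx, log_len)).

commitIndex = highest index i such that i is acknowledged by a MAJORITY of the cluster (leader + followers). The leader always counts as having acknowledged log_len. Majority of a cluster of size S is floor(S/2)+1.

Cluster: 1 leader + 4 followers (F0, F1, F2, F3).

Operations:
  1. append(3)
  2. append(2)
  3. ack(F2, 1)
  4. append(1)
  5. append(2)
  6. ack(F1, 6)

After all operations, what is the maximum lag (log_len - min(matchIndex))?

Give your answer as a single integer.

Op 1: append 3 -> log_len=3
Op 2: append 2 -> log_len=5
Op 3: F2 acks idx 1 -> match: F0=0 F1=0 F2=1 F3=0; commitIndex=0
Op 4: append 1 -> log_len=6
Op 5: append 2 -> log_len=8
Op 6: F1 acks idx 6 -> match: F0=0 F1=6 F2=1 F3=0; commitIndex=1

Answer: 8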